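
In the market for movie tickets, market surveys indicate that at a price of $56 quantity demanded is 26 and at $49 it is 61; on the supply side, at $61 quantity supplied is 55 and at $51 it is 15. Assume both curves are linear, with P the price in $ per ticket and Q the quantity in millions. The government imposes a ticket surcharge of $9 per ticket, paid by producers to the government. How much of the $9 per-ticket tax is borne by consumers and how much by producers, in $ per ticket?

Consumers bear $4 per ticket; producers bear $5 per ticket.

Demand slope: (61 − 26)/(49 − 56) = -5, so Qd = 306 − 5P.
Supply slope: (15 − 55)/(51 − 61) = 4, so Qs = 4P − 189.
Before the tax: set 306 − 5P = 4P − 189 → P* = $55, Q* = 31.
With the tax collected from producers, supply shifts: Qs = 4(P − 9) − 189.
Solving gives Q = 11 with consumers paying $59 and producers receiving $50 (the $9 wedge).
Burden on consumers: $4; on producers: $5. (They sum to $9.)
The less price-elastic side of the market bears the larger share of a per-unit tax.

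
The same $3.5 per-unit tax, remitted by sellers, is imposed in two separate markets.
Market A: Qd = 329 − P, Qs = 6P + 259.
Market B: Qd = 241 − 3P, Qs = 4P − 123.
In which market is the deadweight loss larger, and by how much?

Market A: pre-tax P* = $10, Q* = 319; post-tax Q = 316; deadweight loss = $5.25.
Market B: pre-tax P* = $52, Q* = 85; post-tax Q = 79; deadweight loss = $10.5.
Difference: $5.25 vs $10.5 → market B is larger by $5.25.

Market B, by $5.25.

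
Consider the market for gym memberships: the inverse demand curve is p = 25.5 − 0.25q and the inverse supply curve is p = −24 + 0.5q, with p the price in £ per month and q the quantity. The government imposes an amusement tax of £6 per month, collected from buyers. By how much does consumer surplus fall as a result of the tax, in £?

Consumer surplus falls by £124.

Inverting to q(p) form: qd = 102 − 4p; qs = 2p + 48.
Without the tax, 102 − 4p = 2p + 48 gives 6p = 54, so p* = £9 and q* = 66.
With the tax collected from buyers, demand (in seller-price terms) shifts: qd = 102 − 4(p + 6).
New equilibrium: buyers pay £11, suppliers receive £5, q = 58. (Wedge: pb − ps = 6.)
ΔCS is the trapezoid between Q = 58 and Q = 66 of height £2: ½ · (66 + 58) · 2 = £124.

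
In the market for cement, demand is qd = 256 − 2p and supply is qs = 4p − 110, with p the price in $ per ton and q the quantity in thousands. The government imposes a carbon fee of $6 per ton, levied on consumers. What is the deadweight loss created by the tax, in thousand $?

Before the tax: set 256 − 2p = 4p − 110 → p* = $61, q* = 134.
With the tax collected from consumers, demand (in seller-price terms) shifts: qd = 256 − 2(p + 6).
Solving gives q = 126 with consumers paying $65 and sellers receiving $59 (the $6 wedge).
Quantity falls by |ΔQ| = |134 − 126| = 8.
DWL = ½ · t · |ΔQ| = ½ · 6 · 8 = $24.

Deadweight loss = $24 thousand.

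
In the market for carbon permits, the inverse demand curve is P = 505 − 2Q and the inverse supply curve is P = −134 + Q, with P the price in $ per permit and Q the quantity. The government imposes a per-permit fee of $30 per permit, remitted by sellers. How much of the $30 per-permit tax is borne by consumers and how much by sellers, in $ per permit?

Consumers bear $20 per permit; sellers bear $10 per permit.

Inverting to Q(P) form: Qd = 252.5 − 0.5P; Qs = P + 134.
Without the tax, 252.5 − 0.5P = P + 134 gives 1.5P = 118.5, so P* = $79 and Q* = 213.
With the tax collected from sellers, supply shifts: Qs = (P − 30) + 134.
New equilibrium: consumers pay $99, sellers receive $69, Q = 203. (Wedge: Pb − Ps = 30.)
Burden on consumers: $20; on sellers: $10. (They sum to $30.)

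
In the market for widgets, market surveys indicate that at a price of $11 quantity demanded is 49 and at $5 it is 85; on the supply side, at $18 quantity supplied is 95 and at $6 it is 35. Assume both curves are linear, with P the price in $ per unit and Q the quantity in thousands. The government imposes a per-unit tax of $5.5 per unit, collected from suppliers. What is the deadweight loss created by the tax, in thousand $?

Deadweight loss = $41.25 thousand.

Demand slope: (85 − 49)/(5 − 11) = -6, so Qd = 115 − 6P.
Supply slope: (35 − 95)/(6 − 18) = 5, so Qs = 5P + 5.
Before the tax: set 115 − 6P = 5P + 5 → P* = $10, Q* = 55.
With the tax collected from suppliers, supply shifts: Qs = 5(P − 5.5) + 5.
New equilibrium: buyers pay $12.5, suppliers receive $7, Q = 40. (Wedge: Pb − Ps = 5.5.)
Quantity falls by |ΔQ| = |55 − 40| = 15.
DWL = ½ · t · |ΔQ| = ½ · 5.5 · 15 = $41.25.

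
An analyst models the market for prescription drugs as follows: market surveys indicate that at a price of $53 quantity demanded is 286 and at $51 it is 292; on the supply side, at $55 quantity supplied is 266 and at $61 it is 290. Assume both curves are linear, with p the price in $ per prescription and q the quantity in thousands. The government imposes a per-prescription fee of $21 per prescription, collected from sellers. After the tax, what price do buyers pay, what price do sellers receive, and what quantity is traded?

Buyers pay $69; sellers receive $48; quantity = 238.

Demand slope: (292 − 286)/(51 − 53) = -3, so qd = 445 − 3p.
Supply slope: (290 − 266)/(61 − 55) = 4, so qs = 4p + 46.
Without the tax, 445 − 3p = 4p + 46 gives 7p = 399, so p* = $57 and q* = 274.
With the tax collected from sellers, supply shifts: qs = 4(p − 21) + 46.
New equilibrium: buyers pay $69, sellers receive $48, q = 238. (Wedge: pb − ps = 21.)
The less price-elastic side of the market bears the larger share of a per-unit tax.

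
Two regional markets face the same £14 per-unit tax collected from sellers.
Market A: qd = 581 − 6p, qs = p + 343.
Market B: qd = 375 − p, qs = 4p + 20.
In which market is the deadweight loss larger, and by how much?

Market A: pre-tax p* = £34, q* = 377; post-tax q = 365; deadweight loss = £84.
Market B: pre-tax p* = £71, q* = 304; post-tax q = 292.8; deadweight loss = £78.4.
Difference: £84 vs £78.4 → market A is larger by £5.6.

Market A, by £5.6.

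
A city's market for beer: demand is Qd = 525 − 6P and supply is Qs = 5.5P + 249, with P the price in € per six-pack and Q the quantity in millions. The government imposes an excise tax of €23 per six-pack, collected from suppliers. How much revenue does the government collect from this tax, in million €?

Tax revenue = €7245 million.

Before the tax: set 525 − 6P = 5.5P + 249 → P* = €24, Q* = 381.
With the tax collected from suppliers, supply shifts: Qs = 5.5(P − 23) + 249.
New equilibrium: buyers pay €35, suppliers receive €12, Q = 315. (Wedge: Pb − Ps = 23.)
Revenue = t · Q = 23 · 315 = €7245.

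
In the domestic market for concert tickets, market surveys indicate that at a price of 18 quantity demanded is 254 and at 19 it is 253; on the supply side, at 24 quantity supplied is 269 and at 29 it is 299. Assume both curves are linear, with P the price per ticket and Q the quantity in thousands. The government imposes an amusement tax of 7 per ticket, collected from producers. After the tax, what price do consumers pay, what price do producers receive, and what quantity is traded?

Consumers pay 27; producers receive 20; quantity = 245.

Demand slope: (253 − 254)/(19 − 18) = -1, so Qd = 272 − P.
Supply slope: (299 − 269)/(29 − 24) = 6, so Qs = 6P + 125.
Without the tax, 272 − P = 6P + 125 gives 7P = 147, so P* = 21 and Q* = 251.
With the tax collected from producers, supply shifts: Qs = 6(P − 7) + 125.
Solving gives Q = 245 with consumers paying 27 and producers receiving 20 (the 7 wedge).
The less price-elastic side of the market bears the larger share of a per-unit tax.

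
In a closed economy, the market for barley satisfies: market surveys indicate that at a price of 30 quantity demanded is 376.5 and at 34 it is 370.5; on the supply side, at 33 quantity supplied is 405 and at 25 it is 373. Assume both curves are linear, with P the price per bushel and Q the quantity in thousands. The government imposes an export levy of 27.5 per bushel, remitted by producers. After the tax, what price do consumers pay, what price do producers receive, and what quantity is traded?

Consumers pay 47; producers receive 19.5; quantity = 351.

Demand slope: (370.5 − 376.5)/(34 − 30) = -1.5, so Qd = 421.5 − 1.5P.
Supply slope: (373 − 405)/(25 − 33) = 4, so Qs = 4P + 273.
Before the tax: set 421.5 − 1.5P = 4P + 273 → P* = 27, Q* = 381.
With the tax collected from producers, supply shifts: Qs = 4(P − 27.5) + 273.
New equilibrium: consumers pay 47, producers receive 19.5, Q = 351. (Wedge: Pb − Ps = 27.5.)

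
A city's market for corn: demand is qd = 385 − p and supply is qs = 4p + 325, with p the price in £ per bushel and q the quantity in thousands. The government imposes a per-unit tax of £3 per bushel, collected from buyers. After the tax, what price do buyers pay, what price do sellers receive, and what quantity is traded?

Without the tax, 385 − p = 4p + 325 gives 5p = 60, so p* = £12 and q* = 373.
With the tax collected from buyers, demand (in seller-price terms) shifts: qd = 385 − (p + 3).
Solving gives q = 370.6 with buyers paying £14.4 and sellers receiving £11.4 (the £3 wedge).
The less price-elastic side of the market bears the larger share of a per-unit tax.

Buyers pay £14.4; sellers receive £11.4; quantity = 370.6.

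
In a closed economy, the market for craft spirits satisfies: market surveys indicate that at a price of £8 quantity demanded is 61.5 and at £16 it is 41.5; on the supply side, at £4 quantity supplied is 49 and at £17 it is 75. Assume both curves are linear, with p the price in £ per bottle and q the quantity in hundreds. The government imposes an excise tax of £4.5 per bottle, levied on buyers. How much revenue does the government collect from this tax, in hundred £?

Tax revenue = £243 hundred.

Demand slope: (41.5 − 61.5)/(16 − 8) = -2.5, so qd = 81.5 − 2.5p.
Supply slope: (75 − 49)/(17 − 4) = 2, so qs = 2p + 41.
Without the tax, 81.5 − 2.5p = 2p + 41 gives 4.5p = 40.5, so p* = £9 and q* = 59.
With the tax collected from buyers, demand (in seller-price terms) shifts: qd = 81.5 − 2.5(p + 4.5).
Solving gives q = 54 with buyers paying £11 and suppliers receiving £6.5 (the £4.5 wedge).
Revenue = t · Q = 4.5 · 54 = £243.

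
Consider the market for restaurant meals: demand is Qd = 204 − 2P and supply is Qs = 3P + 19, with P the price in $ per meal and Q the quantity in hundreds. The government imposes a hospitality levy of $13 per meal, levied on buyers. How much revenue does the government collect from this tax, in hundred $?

Before the tax: set 204 − 2P = 3P + 19 → P* = $37, Q* = 130.
With the tax collected from buyers, demand (in seller-price terms) shifts: Qd = 204 − 2(P + 13).
Solving gives Q = 114.4 with buyers paying $44.8 and producers receiving $31.8 (the $13 wedge).
Revenue = t · Q = 13 · 114.4 = $1487.2.

Tax revenue = $1487.2 hundred.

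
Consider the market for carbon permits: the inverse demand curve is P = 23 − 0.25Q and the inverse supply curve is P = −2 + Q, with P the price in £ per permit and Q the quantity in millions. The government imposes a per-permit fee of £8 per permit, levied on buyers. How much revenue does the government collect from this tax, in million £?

Rewrite in direct form: Qd = 92 − 4P and Qs = P + 2.
Without the tax, 92 − 4P = P + 2 gives 5P = 90, so P* = £18 and Q* = 20.
With the tax collected from buyers, demand (in seller-price terms) shifts: Qd = 92 − 4(P + 8).
New equilibrium: buyers pay £19.6, suppliers receive £11.6, Q = 13.6. (Wedge: Pb − Ps = 8.)
Revenue = t · Q = 8 · 13.6 = £108.8.

Tax revenue = £108.8 million.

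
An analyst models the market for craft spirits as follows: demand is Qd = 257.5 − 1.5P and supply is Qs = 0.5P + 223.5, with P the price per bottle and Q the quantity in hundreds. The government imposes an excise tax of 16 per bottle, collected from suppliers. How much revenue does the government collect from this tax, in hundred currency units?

Without the tax, 257.5 − 1.5P = 0.5P + 223.5 gives 2P = 34, so P* = 17 and Q* = 232.
With the tax collected from suppliers, supply shifts: Qs = 0.5(P − 16) + 223.5.
Solving gives Q = 226 with buyers paying 21 and suppliers receiving 5 (the 16 wedge).
Revenue = t · Q = 16 · 226 = 3616.

Tax revenue = 3616 hundred.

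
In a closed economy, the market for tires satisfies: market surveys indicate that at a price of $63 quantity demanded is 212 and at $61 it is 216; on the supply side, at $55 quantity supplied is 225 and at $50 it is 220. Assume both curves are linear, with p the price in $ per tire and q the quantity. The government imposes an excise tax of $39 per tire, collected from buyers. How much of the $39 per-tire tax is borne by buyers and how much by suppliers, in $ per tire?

Buyers bear $13 per tire; suppliers bear $26 per tire.

Demand slope: (216 − 212)/(61 − 63) = -2, so qd = 338 − 2p.
Supply slope: (220 − 225)/(50 − 55) = 1, so qs = p + 170.
Without the tax, 338 − 2p = p + 170 gives 3p = 168, so p* = $56 and q* = 226.
With the tax collected from buyers, demand (in seller-price terms) shifts: qd = 338 − 2(p + 39).
New equilibrium: buyers pay $69, suppliers receive $30, q = 200. (Wedge: pb − ps = 39.)
Burden on buyers: $13; on suppliers: $26. (They sum to $39.)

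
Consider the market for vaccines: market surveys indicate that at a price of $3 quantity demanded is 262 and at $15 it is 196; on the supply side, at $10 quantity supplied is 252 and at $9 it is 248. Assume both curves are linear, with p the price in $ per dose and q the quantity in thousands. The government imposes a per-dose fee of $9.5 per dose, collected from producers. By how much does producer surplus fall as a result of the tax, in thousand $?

Producer surplus falls by $1259.5 thousand.

Demand slope: (196 − 262)/(15 − 3) = -5.5, so qd = 278.5 − 5.5p.
Supply slope: (248 − 252)/(9 − 10) = 4, so qs = 4p + 212.
Without the tax, 278.5 − 5.5p = 4p + 212 gives 9.5p = 66.5, so p* = $7 and q* = 240.
With the tax collected from producers, supply shifts: qs = 4(p − 9.5) + 212.
New equilibrium: buyers pay $11, producers receive $1.5, q = 218. (Wedge: pb − ps = 9.5.)
ΔPS is the trapezoid between Q = 218 and Q = 240 of height $5.5: ½ · (240 + 218) · 5.5 = $1259.5.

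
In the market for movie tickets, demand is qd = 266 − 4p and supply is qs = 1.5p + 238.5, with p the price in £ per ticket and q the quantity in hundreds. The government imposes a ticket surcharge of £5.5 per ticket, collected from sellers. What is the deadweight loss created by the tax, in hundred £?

Deadweight loss = £16.5 hundred.

Before the tax: set 266 − 4p = 1.5p + 238.5 → p* = £5, q* = 246.
With the tax collected from sellers, supply shifts: qs = 1.5(p − 5.5) + 238.5.
Solving gives q = 240 with buyers paying £6.5 and sellers receiving £1 (the £5.5 wedge).
Quantity falls by |ΔQ| = |246 − 240| = 6.
DWL = ½ · t · |ΔQ| = ½ · 5.5 · 6 = £16.5.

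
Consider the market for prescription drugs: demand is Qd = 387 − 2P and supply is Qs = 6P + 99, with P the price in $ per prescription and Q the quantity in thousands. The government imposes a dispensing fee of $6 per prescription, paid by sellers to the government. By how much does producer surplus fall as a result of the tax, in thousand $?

Producer surplus falls by $465.75 thousand.

Before the tax: set 387 − 2P = 6P + 99 → P* = $36, Q* = 315.
With the tax collected from sellers, supply shifts: Qs = 6(P − 6) + 99.
Solving gives Q = 306 with buyers paying $40.5 and sellers receiving $34.5 (the $6 wedge).
ΔPS is the trapezoid between Q = 306 and Q = 315 of height $1.5: ½ · (315 + 306) · 1.5 = $465.75.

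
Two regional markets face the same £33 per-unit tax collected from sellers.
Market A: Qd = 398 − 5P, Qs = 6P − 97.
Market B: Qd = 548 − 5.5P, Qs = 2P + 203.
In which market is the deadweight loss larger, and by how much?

Market A, by £686.4.

Market A: pre-tax P* = £45, Q* = 173; post-tax Q = 83; deadweight loss = £1485.
Market B: pre-tax P* = £46, Q* = 295; post-tax Q = 246.6; deadweight loss = £798.6.
Difference: £1485 vs £798.6 → market A is larger by £686.4.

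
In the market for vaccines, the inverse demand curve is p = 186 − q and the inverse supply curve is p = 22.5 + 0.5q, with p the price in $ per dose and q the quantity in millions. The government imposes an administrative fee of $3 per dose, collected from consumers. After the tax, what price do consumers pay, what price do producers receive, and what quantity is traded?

Consumers pay $79; producers receive $76; quantity = 107.

Inverting to q(p) form: qd = 186 − p; qs = 2p − 45.
Before the tax: set 186 − p = 2p − 45 → p* = $77, q* = 109.
With the tax collected from consumers, demand (in seller-price terms) shifts: qd = 186 − (p + 3).
New equilibrium: consumers pay $79, producers receive $76, q = 107. (Wedge: pb − ps = 3.)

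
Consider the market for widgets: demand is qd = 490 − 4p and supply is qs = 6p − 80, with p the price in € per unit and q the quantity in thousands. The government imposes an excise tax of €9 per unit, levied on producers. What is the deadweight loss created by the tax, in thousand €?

Before the tax: set 490 − 4p = 6p − 80 → p* = €57, q* = 262.
With the tax collected from producers, supply shifts: qs = 6(p − 9) − 80.
Solving gives q = 240.4 with buyers paying €62.4 and producers receiving €53.4 (the €9 wedge).
Quantity falls by |ΔQ| = |262 − 240.4| = 21.6.
DWL = ½ · t · |ΔQ| = ½ · 9 · 21.6 = €97.2.

Deadweight loss = €97.2 thousand.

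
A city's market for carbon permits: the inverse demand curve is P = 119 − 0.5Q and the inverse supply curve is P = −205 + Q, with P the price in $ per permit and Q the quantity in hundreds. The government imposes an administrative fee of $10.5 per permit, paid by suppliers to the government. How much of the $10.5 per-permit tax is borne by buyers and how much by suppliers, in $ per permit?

Rewrite in direct form: Qd = 238 − 2P and Qs = P + 205.
Without the tax, 238 − 2P = P + 205 gives 3P = 33, so P* = $11 and Q* = 216.
With the tax collected from suppliers, supply shifts: Qs = (P − 10.5) + 205.
New equilibrium: buyers pay $14.5, suppliers receive $4, Q = 209. (Wedge: Pb − Ps = 10.5.)
Burden on buyers: $3.5; on suppliers: $7. (They sum to $10.5.)

Buyers bear $3.5 per permit; suppliers bear $7 per permit.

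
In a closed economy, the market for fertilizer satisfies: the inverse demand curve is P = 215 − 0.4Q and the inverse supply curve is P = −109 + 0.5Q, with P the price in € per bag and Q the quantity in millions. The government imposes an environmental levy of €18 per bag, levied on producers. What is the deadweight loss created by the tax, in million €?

Inverting to Q(P) form: Qd = 537.5 − 2.5P; Qs = 2P + 218.
Before the tax: set 537.5 − 2.5P = 2P + 218 → P* = €71, Q* = 360.
With the tax collected from producers, supply shifts: Qs = 2(P − 18) + 218.
Solving gives Q = 340 with buyers paying €79 and producers receiving €61 (the €18 wedge).
Quantity falls by |ΔQ| = |360 − 340| = 20.
DWL = ½ · t · |ΔQ| = ½ · 18 · 20 = €180.

Deadweight loss = €180 million.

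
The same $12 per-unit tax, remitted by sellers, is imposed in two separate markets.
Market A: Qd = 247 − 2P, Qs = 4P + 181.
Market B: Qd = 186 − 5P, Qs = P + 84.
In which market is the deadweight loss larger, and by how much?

Market A: pre-tax P* = $11, Q* = 225; post-tax Q = 209; deadweight loss = $96.
Market B: pre-tax P* = $17, Q* = 101; post-tax Q = 91; deadweight loss = $60.
Difference: $96 vs $60 → market A is larger by $36.

Market A, by $36.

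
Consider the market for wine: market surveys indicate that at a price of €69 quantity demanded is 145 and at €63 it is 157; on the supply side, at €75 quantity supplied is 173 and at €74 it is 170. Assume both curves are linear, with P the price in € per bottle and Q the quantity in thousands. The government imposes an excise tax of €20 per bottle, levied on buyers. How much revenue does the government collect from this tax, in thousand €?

Tax revenue = €2500 thousand.

Demand slope: (157 − 145)/(63 − 69) = -2, so Qd = 283 − 2P.
Supply slope: (170 − 173)/(74 − 75) = 3, so Qs = 3P − 52.
Before the tax: set 283 − 2P = 3P − 52 → P* = €67, Q* = 149.
With the tax collected from buyers, demand (in seller-price terms) shifts: Qd = 283 − 2(P + 20).
New equilibrium: buyers pay €79, suppliers receive €59, Q = 125. (Wedge: Pb − Ps = 20.)
Revenue = t · Q = 20 · 125 = €2500.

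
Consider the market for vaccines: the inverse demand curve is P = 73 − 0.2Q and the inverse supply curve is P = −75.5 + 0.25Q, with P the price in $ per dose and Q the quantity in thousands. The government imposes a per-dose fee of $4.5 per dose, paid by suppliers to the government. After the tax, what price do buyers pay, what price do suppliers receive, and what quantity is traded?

Inverting to Q(P) form: Qd = 365 − 5P; Qs = 4P + 302.
Without the tax, 365 − 5P = 4P + 302 gives 9P = 63, so P* = $7 and Q* = 330.
With the tax collected from suppliers, supply shifts: Qs = 4(P − 4.5) + 302.
New equilibrium: buyers pay $9, suppliers receive $4.5, Q = 320. (Wedge: Pb − Ps = 4.5.)

Buyers pay $9; suppliers receive $4.5; quantity = 320.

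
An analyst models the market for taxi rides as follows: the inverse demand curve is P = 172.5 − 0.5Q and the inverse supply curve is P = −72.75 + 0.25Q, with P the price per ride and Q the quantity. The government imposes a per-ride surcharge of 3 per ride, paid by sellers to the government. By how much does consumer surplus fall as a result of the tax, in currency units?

Rewrite in direct form: Qd = 345 − 2P and Qs = 4P + 291.
Before the tax: set 345 − 2P = 4P + 291 → P* = 9, Q* = 327.
With the tax collected from sellers, supply shifts: Qs = 4(P − 3) + 291.
Solving gives Q = 323 with buyers paying 11 and sellers receiving 8 (the 3 wedge).
ΔCS is the trapezoid between Q = 323 and Q = 327 of height 2: ½ · (327 + 323) · 2 = 650.

Consumer surplus falls by 650.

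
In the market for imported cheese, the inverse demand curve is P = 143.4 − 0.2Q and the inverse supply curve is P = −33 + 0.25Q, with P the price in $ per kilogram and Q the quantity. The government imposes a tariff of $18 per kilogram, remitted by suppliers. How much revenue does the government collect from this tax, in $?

Tax revenue = $6336.

Rewrite in direct form: Qd = 717 − 5P and Qs = 4P + 132.
Without the tax, 717 − 5P = 4P + 132 gives 9P = 585, so P* = $65 and Q* = 392.
With the tax collected from suppliers, supply shifts: Qs = 4(P − 18) + 132.
Solving gives Q = 352 with buyers paying $73 and suppliers receiving $55 (the $18 wedge).
Revenue = t · Q = 18 · 352 = $6336.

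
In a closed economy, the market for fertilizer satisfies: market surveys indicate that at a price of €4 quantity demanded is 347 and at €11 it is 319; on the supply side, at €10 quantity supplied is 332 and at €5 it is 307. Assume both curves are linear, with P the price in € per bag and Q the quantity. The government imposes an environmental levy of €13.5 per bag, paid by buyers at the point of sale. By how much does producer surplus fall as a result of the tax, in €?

Demand slope: (319 − 347)/(11 − 4) = -4, so Qd = 363 − 4P.
Supply slope: (307 − 332)/(5 − 10) = 5, so Qs = 5P + 282.
Before the tax: set 363 − 4P = 5P + 282 → P* = €9, Q* = 327.
With the tax collected from buyers, demand (in seller-price terms) shifts: Qd = 363 − 4(P + 13.5).
Solving gives Q = 297 with buyers paying €16.5 and sellers receiving €3 (the €13.5 wedge).
ΔPS is the trapezoid between Q = 297 and Q = 327 of height €6: ½ · (327 + 297) · 6 = €1872.

Producer surplus falls by €1872.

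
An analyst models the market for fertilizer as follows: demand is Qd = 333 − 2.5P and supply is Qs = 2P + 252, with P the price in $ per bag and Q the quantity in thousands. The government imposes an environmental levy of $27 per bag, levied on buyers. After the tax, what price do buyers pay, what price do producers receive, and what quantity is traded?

Buyers pay $30; producers receive $3; quantity = 258.

Without the tax, 333 − 2.5P = 2P + 252 gives 4.5P = 81, so P* = $18 and Q* = 288.
With the tax collected from buyers, demand (in seller-price terms) shifts: Qd = 333 − 2.5(P + 27).
New equilibrium: buyers pay $30, producers receive $3, Q = 258. (Wedge: Pb − Ps = 27.)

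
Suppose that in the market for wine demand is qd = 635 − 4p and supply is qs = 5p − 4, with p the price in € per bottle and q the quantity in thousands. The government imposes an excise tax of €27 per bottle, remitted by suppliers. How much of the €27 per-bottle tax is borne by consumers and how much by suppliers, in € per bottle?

Before the tax: set 635 − 4p = 5p − 4 → p* = €71, q* = 351.
With the tax collected from suppliers, supply shifts: qs = 5(p − 27) − 4.
New equilibrium: consumers pay €86, suppliers receive €59, q = 291. (Wedge: pb − ps = 27.)
Burden on consumers: €15; on suppliers: €12. (They sum to €27.)
The less price-elastic side of the market bears the larger share of a per-unit tax.

Consumers bear €15 per bottle; suppliers bear €12 per bottle.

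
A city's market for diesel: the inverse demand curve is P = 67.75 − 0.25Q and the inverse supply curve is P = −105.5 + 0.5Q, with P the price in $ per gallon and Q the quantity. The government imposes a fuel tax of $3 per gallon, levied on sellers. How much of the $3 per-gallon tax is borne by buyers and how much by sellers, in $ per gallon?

Rewrite in direct form: Qd = 271 − 4P and Qs = 2P + 211.
Without the tax, 271 − 4P = 2P + 211 gives 6P = 60, so P* = $10 and Q* = 231.
With the tax collected from sellers, supply shifts: Qs = 2(P − 3) + 211.
Solving gives Q = 227 with buyers paying $11 and sellers receiving $8 (the $3 wedge).
Burden on buyers: $1; on sellers: $2. (They sum to $3.)
The less price-elastic side of the market bears the larger share of a per-unit tax.

Buyers bear $1 per gallon; sellers bear $2 per gallon.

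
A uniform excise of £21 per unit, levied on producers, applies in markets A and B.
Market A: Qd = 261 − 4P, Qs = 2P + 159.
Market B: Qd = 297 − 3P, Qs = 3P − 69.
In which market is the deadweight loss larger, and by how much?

Market B, by £36.75.

Market A: pre-tax P* = £17, Q* = 193; post-tax Q = 165; deadweight loss = £294.
Market B: pre-tax P* = £61, Q* = 114; post-tax Q = 82.5; deadweight loss = £330.75.
Difference: £294 vs £330.75 → market B is larger by £36.75.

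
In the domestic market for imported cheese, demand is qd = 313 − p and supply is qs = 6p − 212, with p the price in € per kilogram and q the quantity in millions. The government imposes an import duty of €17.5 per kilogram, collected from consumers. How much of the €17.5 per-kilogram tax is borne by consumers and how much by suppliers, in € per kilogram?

Consumers bear €15 per kilogram; suppliers bear €2.5 per kilogram.

Before the tax: set 313 − p = 6p − 212 → p* = €75, q* = 238.
With the tax collected from consumers, demand (in seller-price terms) shifts: qd = 313 − (p + 17.5).
New equilibrium: consumers pay €90, suppliers receive €72.5, q = 223. (Wedge: pb − ps = 17.5.)
Burden on consumers: €15; on suppliers: €2.5. (They sum to €17.5.)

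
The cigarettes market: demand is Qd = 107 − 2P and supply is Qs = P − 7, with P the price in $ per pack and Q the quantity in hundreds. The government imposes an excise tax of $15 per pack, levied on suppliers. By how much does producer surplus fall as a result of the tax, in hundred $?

Producer surplus falls by $260 hundred.

Before the tax: set 107 − 2P = P − 7 → P* = $38, Q* = 31.
With the tax collected from suppliers, supply shifts: Qs = (P − 15) − 7.
Solving gives Q = 21 with consumers paying $43 and suppliers receiving $28 (the $15 wedge).
ΔPS is the trapezoid between Q = 21 and Q = 31 of height $10: ½ · (31 + 21) · 10 = $260.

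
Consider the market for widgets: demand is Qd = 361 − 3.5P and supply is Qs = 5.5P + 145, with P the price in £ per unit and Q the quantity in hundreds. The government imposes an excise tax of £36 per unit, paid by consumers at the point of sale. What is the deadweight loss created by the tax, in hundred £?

Without the tax, 361 − 3.5P = 5.5P + 145 gives 9P = 216, so P* = £24 and Q* = 277.
With the tax collected from consumers, demand (in seller-price terms) shifts: Qd = 361 − 3.5(P + 36).
New equilibrium: consumers pay £46, suppliers receive £10, Q = 200. (Wedge: Pb − Ps = 36.)
Quantity falls by |ΔQ| = |277 − 200| = 77.
DWL = ½ · t · |ΔQ| = ½ · 36 · 77 = £1386.

Deadweight loss = £1386 hundred.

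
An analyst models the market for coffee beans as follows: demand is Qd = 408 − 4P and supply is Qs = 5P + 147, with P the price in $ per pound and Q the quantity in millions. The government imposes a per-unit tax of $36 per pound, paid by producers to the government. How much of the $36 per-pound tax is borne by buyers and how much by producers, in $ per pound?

Buyers bear $20 per pound; producers bear $16 per pound.

Before the tax: set 408 − 4P = 5P + 147 → P* = $29, Q* = 292.
With the tax collected from producers, supply shifts: Qs = 5(P − 36) + 147.
Solving gives Q = 212 with buyers paying $49 and producers receiving $13 (the $36 wedge).
Burden on buyers: $20; on producers: $16. (They sum to $36.)
The less price-elastic side of the market bears the larger share of a per-unit tax.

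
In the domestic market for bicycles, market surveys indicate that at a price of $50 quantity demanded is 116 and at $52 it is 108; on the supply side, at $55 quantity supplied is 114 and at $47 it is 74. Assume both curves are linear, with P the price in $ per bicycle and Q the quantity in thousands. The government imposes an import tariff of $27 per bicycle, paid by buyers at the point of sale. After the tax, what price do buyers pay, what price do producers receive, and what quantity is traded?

Demand slope: (108 − 116)/(52 − 50) = -4, so Qd = 316 − 4P.
Supply slope: (74 − 114)/(47 − 55) = 5, so Qs = 5P − 161.
Without the tax, 316 − 4P = 5P − 161 gives 9P = 477, so P* = $53 and Q* = 104.
With the tax collected from buyers, demand (in seller-price terms) shifts: Qd = 316 − 4(P + 27).
New equilibrium: buyers pay $68, producers receive $41, Q = 44. (Wedge: Pb − Ps = 27.)

Buyers pay $68; producers receive $41; quantity = 44.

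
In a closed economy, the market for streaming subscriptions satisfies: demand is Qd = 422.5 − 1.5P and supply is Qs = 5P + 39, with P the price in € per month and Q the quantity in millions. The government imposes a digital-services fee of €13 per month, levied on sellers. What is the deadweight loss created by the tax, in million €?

Before the tax: set 422.5 − 1.5P = 5P + 39 → P* = €59, Q* = 334.
With the tax collected from sellers, supply shifts: Qs = 5(P − 13) + 39.
New equilibrium: consumers pay €69, sellers receive €56, Q = 319. (Wedge: Pb − Ps = 13.)
Quantity falls by |ΔQ| = |334 − 319| = 15.
DWL = ½ · t · |ΔQ| = ½ · 13 · 15 = €97.5.

Deadweight loss = €97.5 million.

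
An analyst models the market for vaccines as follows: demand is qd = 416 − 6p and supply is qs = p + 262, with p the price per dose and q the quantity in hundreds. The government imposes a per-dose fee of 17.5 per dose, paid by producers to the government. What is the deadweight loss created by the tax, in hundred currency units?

Before the tax: set 416 − 6p = p + 262 → p* = 22, q* = 284.
With the tax collected from producers, supply shifts: qs = (p − 17.5) + 262.
New equilibrium: buyers pay 24.5, producers receive 7, q = 269. (Wedge: pb − ps = 17.5.)
Quantity falls by |ΔQ| = |284 − 269| = 15.
DWL = ½ · t · |ΔQ| = ½ · 17.5 · 15 = 131.25.

Deadweight loss = 131.25 hundred.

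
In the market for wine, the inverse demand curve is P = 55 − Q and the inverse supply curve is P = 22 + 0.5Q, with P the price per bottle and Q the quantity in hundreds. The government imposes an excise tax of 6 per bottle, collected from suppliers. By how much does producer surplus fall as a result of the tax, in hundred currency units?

Producer surplus falls by 40 hundred.

Inverting to Q(P) form: Qd = 55 − P; Qs = 2P − 44.
Before the tax: set 55 − P = 2P − 44 → P* = 33, Q* = 22.
With the tax collected from suppliers, supply shifts: Qs = 2(P − 6) − 44.
New equilibrium: consumers pay 37, suppliers receive 31, Q = 18. (Wedge: Pb − Ps = 6.)
ΔPS is the trapezoid between Q = 18 and Q = 22 of height 2: ½ · (22 + 18) · 2 = 40.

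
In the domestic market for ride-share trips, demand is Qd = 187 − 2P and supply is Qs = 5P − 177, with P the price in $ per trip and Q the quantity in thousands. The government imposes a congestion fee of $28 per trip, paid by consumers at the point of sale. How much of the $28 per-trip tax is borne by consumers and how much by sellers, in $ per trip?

Consumers bear $20 per trip; sellers bear $8 per trip.

Without the tax, 187 − 2P = 5P − 177 gives 7P = 364, so P* = $52 and Q* = 83.
With the tax collected from consumers, demand (in seller-price terms) shifts: Qd = 187 − 2(P + 28).
Solving gives Q = 43 with consumers paying $72 and sellers receiving $44 (the $28 wedge).
Burden on consumers: $20; on sellers: $8. (They sum to $28.)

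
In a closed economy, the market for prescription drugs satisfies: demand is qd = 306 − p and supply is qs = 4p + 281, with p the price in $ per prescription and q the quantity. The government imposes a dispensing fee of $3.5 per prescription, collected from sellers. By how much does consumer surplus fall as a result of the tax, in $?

Consumer surplus falls by $838.88.

Without the tax, 306 − p = 4p + 281 gives 5p = 25, so p* = $5 and q* = 301.
With the tax collected from sellers, supply shifts: qs = 4(p − 3.5) + 281.
Solving gives q = 298.2 with consumers paying $7.8 and sellers receiving $4.3 (the $3.5 wedge).
ΔCS is the trapezoid between Q = 298.2 and Q = 301 of height $2.8: ½ · (301 + 298.2) · 2.8 = $838.88.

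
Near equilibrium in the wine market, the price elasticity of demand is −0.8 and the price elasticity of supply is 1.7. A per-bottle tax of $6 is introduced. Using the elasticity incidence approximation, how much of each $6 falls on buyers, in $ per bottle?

Incidence ratio: buyers' share ≈ εs / (εs + |εd|) = 1.7 / (1.7 + 0.8) = 0.68.
So buyers bear ≈ 0.68 × $6 = $4.08; suppliers bear $1.92.

Buyers bear ≈ $4.08 per bottle.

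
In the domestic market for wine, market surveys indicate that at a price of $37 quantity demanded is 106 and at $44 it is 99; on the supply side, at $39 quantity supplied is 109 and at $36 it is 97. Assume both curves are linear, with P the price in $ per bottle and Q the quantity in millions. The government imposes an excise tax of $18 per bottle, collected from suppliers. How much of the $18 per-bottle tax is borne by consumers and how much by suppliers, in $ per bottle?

Demand slope: (99 − 106)/(44 − 37) = -1, so Qd = 143 − P.
Supply slope: (97 − 109)/(36 − 39) = 4, so Qs = 4P − 47.
Without the tax, 143 − P = 4P − 47 gives 5P = 190, so P* = $38 and Q* = 105.
With the tax collected from suppliers, supply shifts: Qs = 4(P − 18) − 47.
New equilibrium: consumers pay $52.4, suppliers receive $34.4, Q = 90.6. (Wedge: Pb − Ps = 18.)
Burden on consumers: $14.4; on suppliers: $3.6. (They sum to $18.)
The less price-elastic side of the market bears the larger share of a per-unit tax.

Consumers bear $14.4 per bottle; suppliers bear $3.6 per bottle.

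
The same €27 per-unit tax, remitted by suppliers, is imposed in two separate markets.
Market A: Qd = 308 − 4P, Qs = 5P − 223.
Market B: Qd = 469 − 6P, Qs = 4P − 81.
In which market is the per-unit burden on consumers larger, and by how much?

Market A: pre-tax P* = €59, Q* = 72; post-tax Q = 12; per-unit burden on consumers = €15.
Market B: pre-tax P* = €55, Q* = 139; post-tax Q = 74.2; per-unit burden on consumers = €10.8.
Difference: €15 vs €10.8 → market A is larger by €4.2.

Market A, by €4.2.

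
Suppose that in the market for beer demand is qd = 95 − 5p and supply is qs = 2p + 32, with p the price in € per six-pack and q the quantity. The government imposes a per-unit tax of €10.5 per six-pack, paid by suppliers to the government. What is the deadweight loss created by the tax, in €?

Deadweight loss = €78.75.

Without the tax, 95 − 5p = 2p + 32 gives 7p = 63, so p* = €9 and q* = 50.
With the tax collected from suppliers, supply shifts: qs = 2(p − 10.5) + 32.
New equilibrium: consumers pay €12, suppliers receive €1.5, q = 35. (Wedge: pb − ps = 10.5.)
Quantity falls by |ΔQ| = |50 − 35| = 15.
DWL = ½ · t · |ΔQ| = ½ · 10.5 · 15 = €78.75.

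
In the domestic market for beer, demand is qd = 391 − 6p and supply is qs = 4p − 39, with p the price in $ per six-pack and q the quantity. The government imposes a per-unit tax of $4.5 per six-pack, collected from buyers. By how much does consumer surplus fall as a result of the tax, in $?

Without the tax, 391 − 6p = 4p − 39 gives 10p = 430, so p* = $43 and q* = 133.
With the tax collected from buyers, demand (in seller-price terms) shifts: qd = 391 − 6(p + 4.5).
New equilibrium: buyers pay $44.8, suppliers receive $40.3, q = 122.2. (Wedge: pb − ps = 4.5.)
ΔCS is the trapezoid between Q = 122.2 and Q = 133 of height $1.8: ½ · (133 + 122.2) · 1.8 = $229.68.

Consumer surplus falls by $229.68.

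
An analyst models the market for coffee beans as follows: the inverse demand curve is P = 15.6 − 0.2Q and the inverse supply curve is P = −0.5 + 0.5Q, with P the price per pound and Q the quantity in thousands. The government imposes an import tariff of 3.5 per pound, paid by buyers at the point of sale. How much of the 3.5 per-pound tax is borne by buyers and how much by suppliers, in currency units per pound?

Rewrite in direct form: Qd = 78 − 5P and Qs = 2P + 1.
Without the tax, 78 − 5P = 2P + 1 gives 7P = 77, so P* = 11 and Q* = 23.
With the tax collected from buyers, demand (in seller-price terms) shifts: Qd = 78 − 5(P + 3.5).
Solving gives Q = 18 with buyers paying 12 and suppliers receiving 8.5 (the 3.5 wedge).
Burden on buyers: 1; on suppliers: 2.5. (They sum to 3.5.)

Buyers bear 1 per pound; suppliers bear 2.5 per pound.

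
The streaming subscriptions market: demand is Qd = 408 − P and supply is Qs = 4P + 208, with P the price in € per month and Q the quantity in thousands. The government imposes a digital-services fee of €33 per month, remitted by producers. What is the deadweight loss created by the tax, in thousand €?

Without the tax, 408 − P = 4P + 208 gives 5P = 200, so P* = €40 and Q* = 368.
With the tax collected from producers, supply shifts: Qs = 4(P − 33) + 208.
Solving gives Q = 341.6 with buyers paying €66.4 and producers receiving €33.4 (the €33 wedge).
Quantity falls by |ΔQ| = |368 − 341.6| = 26.4.
DWL = ½ · t · |ΔQ| = ½ · 33 · 26.4 = €435.6.

Deadweight loss = €435.6 thousand.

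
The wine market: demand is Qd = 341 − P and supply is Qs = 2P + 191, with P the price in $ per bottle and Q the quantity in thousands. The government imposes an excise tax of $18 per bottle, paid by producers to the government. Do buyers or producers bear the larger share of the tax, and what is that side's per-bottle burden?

Buyers bear the larger share: $12 per bottle.

Before the tax: set 341 − P = 2P + 191 → P* = $50, Q* = 291.
With the tax collected from producers, supply shifts: Qs = 2(P − 18) + 191.
New equilibrium: buyers pay $62, producers receive $44, Q = 279. (Wedge: Pb − Ps = 18.)
Per-bottle burden: buyers $12, producers $6.
Buyers take the larger share because demand is less price-elastic here (demand slope 1 vs supply slope 2).
The less price-elastic side of the market bears the larger share of a per-unit tax.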